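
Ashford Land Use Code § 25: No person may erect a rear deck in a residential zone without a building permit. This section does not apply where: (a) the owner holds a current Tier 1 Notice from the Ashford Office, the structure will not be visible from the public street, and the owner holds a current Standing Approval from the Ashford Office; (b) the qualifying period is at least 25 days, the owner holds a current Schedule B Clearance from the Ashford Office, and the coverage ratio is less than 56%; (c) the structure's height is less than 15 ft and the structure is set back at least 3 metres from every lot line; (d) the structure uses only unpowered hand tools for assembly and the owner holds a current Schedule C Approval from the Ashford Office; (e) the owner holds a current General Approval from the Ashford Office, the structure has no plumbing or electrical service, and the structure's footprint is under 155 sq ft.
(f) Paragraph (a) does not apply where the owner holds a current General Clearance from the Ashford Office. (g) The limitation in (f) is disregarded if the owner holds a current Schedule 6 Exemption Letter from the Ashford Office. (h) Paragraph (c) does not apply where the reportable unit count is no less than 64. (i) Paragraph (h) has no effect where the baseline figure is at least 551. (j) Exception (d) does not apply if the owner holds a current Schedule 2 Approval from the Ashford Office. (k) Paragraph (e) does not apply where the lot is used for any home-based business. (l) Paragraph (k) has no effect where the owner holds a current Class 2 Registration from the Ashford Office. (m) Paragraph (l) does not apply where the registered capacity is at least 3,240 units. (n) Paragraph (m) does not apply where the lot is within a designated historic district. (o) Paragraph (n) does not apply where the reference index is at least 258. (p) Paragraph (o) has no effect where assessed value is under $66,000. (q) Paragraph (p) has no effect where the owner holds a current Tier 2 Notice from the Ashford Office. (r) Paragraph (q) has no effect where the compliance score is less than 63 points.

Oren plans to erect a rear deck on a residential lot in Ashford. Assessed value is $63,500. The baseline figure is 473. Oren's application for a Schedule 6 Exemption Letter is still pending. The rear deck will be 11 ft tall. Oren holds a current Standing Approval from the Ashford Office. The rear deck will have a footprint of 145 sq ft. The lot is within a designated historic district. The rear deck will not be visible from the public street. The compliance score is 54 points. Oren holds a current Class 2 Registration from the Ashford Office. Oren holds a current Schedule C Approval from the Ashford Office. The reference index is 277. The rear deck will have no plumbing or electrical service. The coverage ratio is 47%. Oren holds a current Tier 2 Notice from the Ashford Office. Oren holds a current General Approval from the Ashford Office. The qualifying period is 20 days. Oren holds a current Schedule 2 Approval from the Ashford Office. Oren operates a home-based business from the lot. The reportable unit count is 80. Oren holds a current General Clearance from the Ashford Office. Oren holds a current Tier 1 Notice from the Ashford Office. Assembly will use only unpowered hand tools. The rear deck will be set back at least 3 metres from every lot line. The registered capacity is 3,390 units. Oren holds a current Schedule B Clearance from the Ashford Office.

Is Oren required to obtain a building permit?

Exception (a)'s conditions are all satisfied: a current Tier 1 Notice is held; the structure will not be visible from the street; a current Standing Approval is held. Turning to paragraphs (f)–(g): (f) operates against (a): a current General Clearance is held. (g) is inapplicable (no current Schedule 6 Exemption Letter is held), so (f) stands. So (a) is unavailable.
Exception (b) fails — the qualifying period is 20 days, short of 25 days.
Exception (c)'s conditions are all satisfied: the structure's height is 11 ft, less than the 15 ft limit; the setback is at least 3 m on every side. However, paragraphs (h)–(i) must be considered: (h) operates — the reportable unit count is 80, meeting the 64 threshold. (i) is not engaged (the baseline figure is 473, short of 551), so (h) stands. (c) is therefore removed.
All of (d)'s requirements are met (assembly uses only hand tools; a current Schedule C Approval is held). But: (j) operates against (d): a current Schedule 2 Approval is held. Exception (d) does not apply.
Exception (e)'s conditions are all satisfied: a current General Approval is held; there is no plumbing or electrical service; the structure's footprint is 145 sq ft, under the 155 sq ft limit. Under paragraphs (k)–(r): (k) is triggered (a home-based business operates on the lot), but is itself disapplied by (l): (l) is triggered — a current Class 2 Registration is held. (m) would limit (l) — the registered capacity is 3,390 units, meeting the 3,240 units threshold — but (n) sets (m) aside: (n) is triggered — the lot is in a historic district. (o) would limit (n) — the reference index is 277, meeting the 258 threshold — but (p) sets (o) aside: (p) operates against (o): assessed value is $63,500, under the $66,000 limit. (q) would limit (p) — a current Tier 2 Notice is held — but (r) sets (q) aside: (r) is engaged — the compliance score is 54 points, less than the 63 points limit. (e) remains available.

No — exception (e) applies; Oren does not need a building permit.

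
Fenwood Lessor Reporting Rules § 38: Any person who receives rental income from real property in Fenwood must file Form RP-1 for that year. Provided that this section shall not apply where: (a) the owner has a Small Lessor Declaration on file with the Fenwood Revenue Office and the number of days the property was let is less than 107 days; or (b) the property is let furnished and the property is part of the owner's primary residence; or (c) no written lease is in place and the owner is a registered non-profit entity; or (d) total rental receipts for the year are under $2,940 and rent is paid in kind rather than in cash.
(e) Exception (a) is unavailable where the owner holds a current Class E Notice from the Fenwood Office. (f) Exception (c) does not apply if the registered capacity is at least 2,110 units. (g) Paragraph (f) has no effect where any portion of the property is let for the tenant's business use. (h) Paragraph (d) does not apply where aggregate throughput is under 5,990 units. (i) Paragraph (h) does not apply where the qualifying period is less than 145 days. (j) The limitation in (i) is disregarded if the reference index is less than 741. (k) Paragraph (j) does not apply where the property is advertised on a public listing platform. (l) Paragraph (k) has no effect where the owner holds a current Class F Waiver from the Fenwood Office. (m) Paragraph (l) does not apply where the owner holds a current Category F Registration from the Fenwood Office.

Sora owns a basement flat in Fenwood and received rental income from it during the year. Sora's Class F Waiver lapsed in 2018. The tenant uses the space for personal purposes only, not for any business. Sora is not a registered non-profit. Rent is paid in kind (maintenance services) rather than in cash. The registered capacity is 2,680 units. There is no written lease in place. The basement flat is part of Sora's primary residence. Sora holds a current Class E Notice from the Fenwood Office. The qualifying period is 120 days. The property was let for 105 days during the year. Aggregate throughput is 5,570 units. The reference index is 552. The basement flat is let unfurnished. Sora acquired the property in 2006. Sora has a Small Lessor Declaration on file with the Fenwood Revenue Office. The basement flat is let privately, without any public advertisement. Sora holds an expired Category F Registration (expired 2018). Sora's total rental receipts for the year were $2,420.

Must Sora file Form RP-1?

Exception (a) is satisfied on its face — a Small Lessor Declaration is on file; the number of days the property was let is 105 days, less than the 107 days limit. But applying paragraph (e): (e) operates against (a): a current Class E Notice is held. So (a) is unavailable.
Exception (b) requires that the property is let furnished; but the property is let unfurnished, so (b) is unavailable.
Exception (c) requires that the owner is a registered non-profit entity; but Sora is not a registered non-profit, so (c) is unavailable.
Exception (d)'s conditions are all satisfied: total rental receipts for the year are $2,420, under the $2,940 limit; rent is paid in kind. However, paragraphs (h)–(m) must be considered: (h) operates against (d): aggregate throughput is 5,570 units, under the 5,990 units limit. (i) is engaged (the qualifying period is 120 days, less than the 145 days limit), but is itself disapplied by (j): (j) applies — the reference index is 552, less than the 741 limit. (k), which would lift (j), is not engaged — the property is let privately without advertisement. So (d) is unavailable.
No exception is made out. Sora falls within the general rule.

Yes — Sora must file Form RP-1.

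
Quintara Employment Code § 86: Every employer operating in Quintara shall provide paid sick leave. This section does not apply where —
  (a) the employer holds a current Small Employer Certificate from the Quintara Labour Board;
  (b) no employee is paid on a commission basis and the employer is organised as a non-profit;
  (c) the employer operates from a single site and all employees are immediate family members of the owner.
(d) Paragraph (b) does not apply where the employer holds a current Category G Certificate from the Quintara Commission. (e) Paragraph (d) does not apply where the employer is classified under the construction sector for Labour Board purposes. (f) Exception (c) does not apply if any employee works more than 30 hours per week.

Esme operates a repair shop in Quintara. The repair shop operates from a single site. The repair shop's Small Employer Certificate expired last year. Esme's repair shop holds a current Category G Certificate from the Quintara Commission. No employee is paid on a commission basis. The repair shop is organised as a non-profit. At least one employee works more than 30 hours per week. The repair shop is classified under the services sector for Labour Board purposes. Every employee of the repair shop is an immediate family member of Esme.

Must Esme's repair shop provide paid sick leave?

Yes — Esme's repair shop must provide paid sick leave.

Exception (a) requires that the employer holds a current Small Employer Certificate from the Quintara Labour Board; but the Small Employer Certificate has expired, so (a) is unavailable.
Exception (b) is satisfied on its face — no employee is paid on commission; the employer is a non-profit. However, paragraphs (d)–(e) must be considered: (d) operates against (b): a current Category G Certificate is held. (e) does not operate here (the repair shop is classified under the services sector), so (d) stands. (b) is therefore removed.
Exception (c)'s conditions are all satisfied: the employer operates from a single site; every employee is an immediate family member. But applying paragraph (f): (f) applies — at least one employee exceeds 30 hours/week. Exception (c) does not apply.
No exception displaces § 86.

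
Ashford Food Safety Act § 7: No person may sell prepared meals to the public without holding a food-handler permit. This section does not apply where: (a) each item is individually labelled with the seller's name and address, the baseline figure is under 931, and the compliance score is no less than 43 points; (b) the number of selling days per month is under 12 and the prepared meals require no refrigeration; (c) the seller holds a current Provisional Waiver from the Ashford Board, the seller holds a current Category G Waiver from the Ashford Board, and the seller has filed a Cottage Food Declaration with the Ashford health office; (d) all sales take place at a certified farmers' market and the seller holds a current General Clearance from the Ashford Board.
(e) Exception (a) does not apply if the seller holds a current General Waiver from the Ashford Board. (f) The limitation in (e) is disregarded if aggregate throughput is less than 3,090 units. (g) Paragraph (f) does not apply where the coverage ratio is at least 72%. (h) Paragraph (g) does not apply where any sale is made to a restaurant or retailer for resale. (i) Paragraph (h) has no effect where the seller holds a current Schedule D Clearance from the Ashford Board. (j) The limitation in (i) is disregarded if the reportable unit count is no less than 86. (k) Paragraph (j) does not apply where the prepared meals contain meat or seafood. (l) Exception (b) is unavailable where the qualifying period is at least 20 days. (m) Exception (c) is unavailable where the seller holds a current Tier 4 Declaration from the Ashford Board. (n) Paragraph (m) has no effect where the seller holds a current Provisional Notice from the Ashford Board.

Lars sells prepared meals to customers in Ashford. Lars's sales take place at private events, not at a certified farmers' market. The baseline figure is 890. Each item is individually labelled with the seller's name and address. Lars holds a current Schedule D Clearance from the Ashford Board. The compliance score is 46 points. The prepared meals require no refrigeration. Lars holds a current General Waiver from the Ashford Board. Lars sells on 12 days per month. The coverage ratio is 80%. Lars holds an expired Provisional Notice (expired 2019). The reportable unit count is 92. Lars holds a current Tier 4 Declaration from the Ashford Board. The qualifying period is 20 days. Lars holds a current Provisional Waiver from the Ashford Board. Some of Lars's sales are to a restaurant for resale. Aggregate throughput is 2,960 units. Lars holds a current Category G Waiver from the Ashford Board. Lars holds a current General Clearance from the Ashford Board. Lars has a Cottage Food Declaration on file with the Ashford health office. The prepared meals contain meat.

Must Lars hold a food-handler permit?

Yes — Lars must hold a food-handler permit.

Exception (a) is satisfied on its face — items are individually labelled; the baseline figure is 890, under the 931 limit; the compliance score is 46 points, meeting the 43 points threshold. But: (e) operates against (a): a current General Waiver is held. (f) would limit (e) — aggregate throughput is 2,960 units, less than the 3,090 units limit — but (g) sets (f) aside: (g) operates against (f): the coverage ratio is 80%, meeting the 72% threshold. (h) is engaged (some sales are to a restaurant for resale), but is itself disapplied by (i): (i) operates — a current Schedule D Clearance is held. (j) operates (the reportable unit count is 92, meeting the 86 threshold), but yields to (k): (k) operates against (j): the prepared meals contain meat. Exception (a) does not apply.
Exception (b) does not apply: the number of selling days per month is 12, not under 12.
Exception (c): a current Provisional Waiver is held; a current Category G Waiver is held; a Cottage Food Declaration is on file — every condition holds. However, paragraphs (m)–(n) must be considered: (m) is engaged — a current Tier 4 Declaration is held. (n) does not operate here (the Provisional Notice is not current), so (m) stands. (c) is therefore removed.
Exception (d) requires that all sales take place at a certified farmers' market; but sales are at private events, not a certified farmers' market, so (d) is unavailable.
No exception applies. The general rule governs.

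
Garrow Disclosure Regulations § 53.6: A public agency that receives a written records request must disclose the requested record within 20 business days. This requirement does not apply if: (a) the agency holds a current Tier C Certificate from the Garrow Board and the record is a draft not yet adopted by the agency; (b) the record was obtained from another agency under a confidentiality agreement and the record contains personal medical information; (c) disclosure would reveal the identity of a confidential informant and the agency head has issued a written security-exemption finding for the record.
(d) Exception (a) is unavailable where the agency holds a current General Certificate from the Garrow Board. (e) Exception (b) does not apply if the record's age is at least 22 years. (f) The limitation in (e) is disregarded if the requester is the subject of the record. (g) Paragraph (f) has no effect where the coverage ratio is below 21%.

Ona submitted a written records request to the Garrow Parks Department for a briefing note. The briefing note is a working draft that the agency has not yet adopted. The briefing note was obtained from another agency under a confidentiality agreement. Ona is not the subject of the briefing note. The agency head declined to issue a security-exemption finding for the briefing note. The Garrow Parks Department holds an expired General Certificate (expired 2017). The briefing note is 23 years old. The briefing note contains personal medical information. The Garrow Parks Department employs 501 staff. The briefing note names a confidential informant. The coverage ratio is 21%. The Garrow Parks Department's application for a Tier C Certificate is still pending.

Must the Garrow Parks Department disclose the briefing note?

Exception (a) does not apply: no current Tier C Certificate is held.
Exception (b) is satisfied on its face — the briefing note was obtained under a confidentiality agreement; the briefing note contains personal medical information. But: (e) operates against (b): the record's age is 23 years, meeting the 22 years threshold. (f), which would lift (e), is not engaged — Ona is not the subject of the briefing note. Exception (b) does not apply.
Exception (c) requires that the agency head has issued a written security-exemption finding for the record; but the agency head declined to issue a security-exemption finding, so (c) is unavailable.
No exception applies. The general rule governs.

Yes — the Garrow Parks Department must disclose the briefing note.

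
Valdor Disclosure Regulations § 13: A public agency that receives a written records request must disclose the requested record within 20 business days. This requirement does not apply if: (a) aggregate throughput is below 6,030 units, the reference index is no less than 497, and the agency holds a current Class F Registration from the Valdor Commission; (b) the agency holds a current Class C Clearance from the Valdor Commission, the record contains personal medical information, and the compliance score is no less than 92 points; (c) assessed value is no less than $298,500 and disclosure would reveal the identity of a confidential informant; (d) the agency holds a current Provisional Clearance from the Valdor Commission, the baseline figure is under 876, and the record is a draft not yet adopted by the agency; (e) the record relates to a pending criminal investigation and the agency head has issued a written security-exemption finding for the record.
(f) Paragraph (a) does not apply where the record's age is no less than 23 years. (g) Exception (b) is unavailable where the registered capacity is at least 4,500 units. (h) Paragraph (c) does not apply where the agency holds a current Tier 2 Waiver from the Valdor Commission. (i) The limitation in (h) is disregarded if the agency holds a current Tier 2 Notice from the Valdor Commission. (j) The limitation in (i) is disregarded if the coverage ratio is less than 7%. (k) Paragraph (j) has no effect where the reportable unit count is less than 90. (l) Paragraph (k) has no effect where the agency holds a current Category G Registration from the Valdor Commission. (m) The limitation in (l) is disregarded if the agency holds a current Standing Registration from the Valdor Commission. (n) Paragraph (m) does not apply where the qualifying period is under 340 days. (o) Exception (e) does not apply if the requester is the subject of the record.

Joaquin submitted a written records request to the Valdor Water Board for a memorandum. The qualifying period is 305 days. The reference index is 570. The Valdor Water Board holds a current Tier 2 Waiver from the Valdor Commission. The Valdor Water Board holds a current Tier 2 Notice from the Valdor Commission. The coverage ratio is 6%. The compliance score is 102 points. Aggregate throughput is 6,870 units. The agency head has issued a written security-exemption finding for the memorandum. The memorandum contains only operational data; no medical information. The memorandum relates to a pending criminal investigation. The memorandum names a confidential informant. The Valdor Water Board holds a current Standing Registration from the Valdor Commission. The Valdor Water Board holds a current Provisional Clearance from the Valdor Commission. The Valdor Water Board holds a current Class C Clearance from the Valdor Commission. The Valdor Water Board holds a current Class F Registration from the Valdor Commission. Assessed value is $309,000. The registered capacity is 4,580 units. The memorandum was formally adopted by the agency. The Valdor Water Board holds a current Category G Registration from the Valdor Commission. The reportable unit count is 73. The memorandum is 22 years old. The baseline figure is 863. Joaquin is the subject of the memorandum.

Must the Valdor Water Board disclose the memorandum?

Exception (a) does not apply: aggregate throughput is 6,870 units, not below 6,030 units.
Exception (b) does not apply: the memorandum contains only operational data.
Exception (c): assessed value is $309,000, meeting the $298,500 threshold; the memorandum names a confidential informant — every condition holds. Turning to paragraphs (h)–(n): (h) operates against (c): a current Tier 2 Waiver is held. (i) applies (a current Tier 2 Notice is held), but is displaced by (j): (j) is triggered — the coverage ratio is 6%, less than the 7% limit. (k) would limit (j) — the reportable unit count is 73, less than the 90 limit — but (l) sets (k) aside: (l) operates against (k): a current Category G Registration is held. (m) would limit (l) — a current Standing Registration is held — but (n) sets (m) aside: (n) operates against (m): the qualifying period is 305 days, under the 340 days limit. (c) is therefore removed.
Exception (d) does not apply: the memorandum has been formally adopted.
Exception (e): the memorandum relates to a pending investigation; a written security-exemption finding has been issued — every condition holds. Turning to paragraph (o): (o) applies — Joaquin is the subject of the memorandum. Exception (e) does not apply.
No exception applies. The general rule governs.

Yes — the Valdor Water Board must disclose the memorandum.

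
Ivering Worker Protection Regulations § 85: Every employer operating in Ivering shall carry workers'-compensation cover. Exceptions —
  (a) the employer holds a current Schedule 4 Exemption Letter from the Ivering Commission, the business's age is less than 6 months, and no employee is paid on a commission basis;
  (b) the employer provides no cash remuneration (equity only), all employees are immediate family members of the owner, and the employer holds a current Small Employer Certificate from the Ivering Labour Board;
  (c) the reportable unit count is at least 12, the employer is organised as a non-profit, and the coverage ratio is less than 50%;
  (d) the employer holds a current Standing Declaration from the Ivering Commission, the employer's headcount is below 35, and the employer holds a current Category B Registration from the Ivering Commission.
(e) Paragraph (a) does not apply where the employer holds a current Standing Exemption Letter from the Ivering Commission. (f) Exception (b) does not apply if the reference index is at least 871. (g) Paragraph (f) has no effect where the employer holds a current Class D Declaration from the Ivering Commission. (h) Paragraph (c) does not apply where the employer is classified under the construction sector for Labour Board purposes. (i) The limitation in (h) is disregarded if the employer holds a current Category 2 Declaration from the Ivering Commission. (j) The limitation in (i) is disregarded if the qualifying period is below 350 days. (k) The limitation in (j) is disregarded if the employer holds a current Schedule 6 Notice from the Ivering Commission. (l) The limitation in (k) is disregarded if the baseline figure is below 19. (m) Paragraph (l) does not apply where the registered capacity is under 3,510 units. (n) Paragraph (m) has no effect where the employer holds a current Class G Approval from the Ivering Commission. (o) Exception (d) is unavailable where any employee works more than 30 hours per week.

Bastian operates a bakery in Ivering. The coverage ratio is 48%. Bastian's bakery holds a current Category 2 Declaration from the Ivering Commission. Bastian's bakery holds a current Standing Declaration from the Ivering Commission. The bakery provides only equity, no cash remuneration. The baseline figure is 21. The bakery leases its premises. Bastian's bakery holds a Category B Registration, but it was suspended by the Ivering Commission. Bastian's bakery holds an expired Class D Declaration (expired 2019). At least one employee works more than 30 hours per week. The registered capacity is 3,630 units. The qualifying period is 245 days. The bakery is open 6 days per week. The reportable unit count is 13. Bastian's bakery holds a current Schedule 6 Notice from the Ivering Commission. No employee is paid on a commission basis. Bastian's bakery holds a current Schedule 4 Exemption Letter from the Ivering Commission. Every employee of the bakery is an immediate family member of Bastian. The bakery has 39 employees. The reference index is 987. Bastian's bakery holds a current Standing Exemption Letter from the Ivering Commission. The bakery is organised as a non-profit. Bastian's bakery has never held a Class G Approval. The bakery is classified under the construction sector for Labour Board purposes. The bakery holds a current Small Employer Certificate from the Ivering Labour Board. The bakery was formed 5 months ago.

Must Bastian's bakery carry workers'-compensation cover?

No — exception (c) applies; Bastian's bakery is not required to carry workers'-compensation cover.

Exception (a) is satisfied on its face — a current Schedule 4 Exemption Letter is held; the business's age is 5 months, less than the 6 months limit; no employee is paid on commission. However, paragraph (e) must be considered: (e) is engaged — a current Standing Exemption Letter is held. Exception (a) does not apply.
Exception (b): remuneration is equity-only; every employee is an immediate family member; a current Small Employer Certificate is held — every condition holds. Turning to paragraphs (f)–(g): (f) operates against (b): the reference index is 987, meeting the 871 threshold. (g) is inapplicable (there is no Class D Declaration in force), so (f) stands. So (b) is unavailable.
Exception (c) is satisfied on its face — the reportable unit count is 13, meeting the 12 threshold; the employer is a non-profit; the coverage ratio is 48%, less than the 50% limit. Applying paragraphs (h)–(n): (h) applies (the bakery is classified under the construction sector), but is itself disapplied by (i): (i) operates — a current Category 2 Declaration is held. (j) applies (the qualifying period is 245 days, below the 350 days limit), but yields to (k): (k) operates against (j): a current Schedule 6 Notice is held. (l), which would lift (k), does not operate here — the baseline figure is 21, not below 19. So (c) applies.
Exception (d) requires that the employer's headcount is below 35; but the employer's headcount is 39, not below 35, so (d) is unavailable.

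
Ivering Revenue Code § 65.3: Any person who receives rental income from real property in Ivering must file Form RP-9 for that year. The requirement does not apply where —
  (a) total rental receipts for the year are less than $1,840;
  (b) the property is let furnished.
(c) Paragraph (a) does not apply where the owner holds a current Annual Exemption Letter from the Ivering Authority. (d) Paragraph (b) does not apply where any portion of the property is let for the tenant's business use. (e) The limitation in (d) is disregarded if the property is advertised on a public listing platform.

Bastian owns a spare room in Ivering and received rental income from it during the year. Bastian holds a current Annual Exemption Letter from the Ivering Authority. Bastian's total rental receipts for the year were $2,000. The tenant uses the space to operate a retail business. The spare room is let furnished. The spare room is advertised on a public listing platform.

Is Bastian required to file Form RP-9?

No — exception (b) applies; Bastian is not required to file Form RP-9.

Exception (a) fails — total rental receipts for the year are $2,000, not less than $1,840.
Exception (b) is satisfied on its face — the property is let furnished. Considering the limiting provisions: (d) applies (the space is let for business use), but is overridden by (e): (e) is triggered — the property is publicly advertised. (b) remains available.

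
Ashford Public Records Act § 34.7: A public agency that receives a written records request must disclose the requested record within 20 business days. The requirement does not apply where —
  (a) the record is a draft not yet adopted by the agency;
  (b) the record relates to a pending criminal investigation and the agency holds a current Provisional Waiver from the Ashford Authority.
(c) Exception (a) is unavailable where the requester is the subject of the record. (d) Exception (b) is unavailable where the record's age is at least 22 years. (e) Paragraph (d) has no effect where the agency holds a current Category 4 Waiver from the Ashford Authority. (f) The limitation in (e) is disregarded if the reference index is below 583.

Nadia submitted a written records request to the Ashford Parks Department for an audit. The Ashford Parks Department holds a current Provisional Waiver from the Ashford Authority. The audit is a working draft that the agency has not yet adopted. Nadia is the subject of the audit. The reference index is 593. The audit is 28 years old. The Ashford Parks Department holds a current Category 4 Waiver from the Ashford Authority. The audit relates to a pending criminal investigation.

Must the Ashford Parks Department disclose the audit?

Exception (a)'s conditions are all satisfied: the audit is an unadopted draft. However, paragraph (c) must be considered: (c) operates against (a): Nadia is the subject of the audit. Exception (a) does not apply.
Exception (b): the audit relates to a pending investigation; a current Provisional Waiver is held — every condition holds. As to paragraphs (d)–(f): (d) is engaged (the record's age is 28 years, meeting the 22 years threshold), but yields to (e): (e) operates against (d): a current Category 4 Waiver is held. (f) is inapplicable (the reference index is 593, not below 583), so (e) stands. So (b) applies.

No — exception (b) applies; the Ashford Parks Department is not required to disclose the audit.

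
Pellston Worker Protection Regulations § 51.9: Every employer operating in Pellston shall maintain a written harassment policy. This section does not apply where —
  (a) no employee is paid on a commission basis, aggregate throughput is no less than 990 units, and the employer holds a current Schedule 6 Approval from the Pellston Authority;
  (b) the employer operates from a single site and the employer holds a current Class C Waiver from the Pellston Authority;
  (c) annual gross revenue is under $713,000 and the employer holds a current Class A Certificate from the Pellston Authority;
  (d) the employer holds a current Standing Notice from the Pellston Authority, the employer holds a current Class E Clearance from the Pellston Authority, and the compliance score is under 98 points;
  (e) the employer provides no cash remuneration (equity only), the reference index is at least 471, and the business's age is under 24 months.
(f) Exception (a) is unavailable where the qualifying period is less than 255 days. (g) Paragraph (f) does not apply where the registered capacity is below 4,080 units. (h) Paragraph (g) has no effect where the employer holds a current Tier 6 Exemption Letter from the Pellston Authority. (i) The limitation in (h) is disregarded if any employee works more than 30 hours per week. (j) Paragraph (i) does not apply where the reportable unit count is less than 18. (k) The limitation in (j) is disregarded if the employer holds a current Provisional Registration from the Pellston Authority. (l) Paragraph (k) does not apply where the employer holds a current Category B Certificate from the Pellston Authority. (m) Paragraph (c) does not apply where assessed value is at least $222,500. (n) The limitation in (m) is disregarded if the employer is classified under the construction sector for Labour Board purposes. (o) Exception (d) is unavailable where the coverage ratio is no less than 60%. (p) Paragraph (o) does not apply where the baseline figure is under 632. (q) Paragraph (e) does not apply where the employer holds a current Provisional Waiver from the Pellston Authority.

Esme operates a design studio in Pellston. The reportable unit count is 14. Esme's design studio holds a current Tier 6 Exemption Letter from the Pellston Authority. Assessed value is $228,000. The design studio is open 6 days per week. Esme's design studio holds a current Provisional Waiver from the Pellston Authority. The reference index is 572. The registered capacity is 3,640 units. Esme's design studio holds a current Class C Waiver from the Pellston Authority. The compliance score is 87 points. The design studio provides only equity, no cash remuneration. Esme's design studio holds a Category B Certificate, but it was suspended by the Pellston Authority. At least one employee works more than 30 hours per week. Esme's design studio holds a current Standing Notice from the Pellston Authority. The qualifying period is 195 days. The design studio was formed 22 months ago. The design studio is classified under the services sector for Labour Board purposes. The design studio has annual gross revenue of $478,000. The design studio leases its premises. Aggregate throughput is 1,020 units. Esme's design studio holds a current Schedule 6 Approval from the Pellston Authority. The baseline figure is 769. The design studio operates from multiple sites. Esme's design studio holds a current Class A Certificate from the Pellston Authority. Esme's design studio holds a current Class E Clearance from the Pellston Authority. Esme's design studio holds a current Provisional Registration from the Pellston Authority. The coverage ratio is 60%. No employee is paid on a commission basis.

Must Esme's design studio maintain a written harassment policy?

No — exception (a) applies; Esme's design studio is not required to maintain a written harassment policy.

All of (a)'s requirements are met (no employee is paid on commission; aggregate throughput is 1,020 units, meeting the 990 units threshold; a current Schedule 6 Approval is held). Applying paragraphs (f)–(l): (f) would limit (a) — the qualifying period is 195 days, less than the 255 days limit — but (g) sets (f) aside: (g) operates against (f): the registered capacity is 3,640 units, below the 4,080 units limit. (h) would limit (g) — a current Tier 6 Exemption Letter is held — but (i) sets (h) aside: (i) operates against (h): at least one employee exceeds 30 hours/week. (j) applies (the reportable unit count is 14, less than the 18 limit), but yields to (k): (k) applies — a current Provisional Registration is held. (l) is inapplicable (there is no Category B Certificate in force), so (k) stands. Exception (a) stands.
Exception (b) requires that the employer operates from a single site; but the employer operates from multiple sites, so (b) is unavailable.
All of (c)'s requirements are met (annual gross revenue is $478,000, under the $713,000 limit; a current Class A Certificate is held). However, paragraphs (m)–(n) must be considered: (m) operates against (c): assessed value is $228,000, meeting the $222,500 threshold. (n), which would lift (m), is not engaged — the design studio is classified under the services sector. Exception (c) does not apply.
Exception (d) is satisfied on its face — a current Standing Notice is held; a current Class E Clearance is held; the compliance score is 87 points, under the 98 points limit. But applying paragraphs (o)–(p): (o) operates — the coverage ratio is 60%, meeting the 60% threshold. (p), which would lift (o), does not operate here — the baseline figure is 769, not under 632. So (d) is unavailable.
Exception (e) is satisfied on its face — remuneration is equity-only; the reference index is 572, meeting the 471 threshold; the business's age is 22 months, under the 24 months limit. However, paragraph (q) must be considered: (q) operates — a current Provisional Waiver is held. Exception (e) does not apply.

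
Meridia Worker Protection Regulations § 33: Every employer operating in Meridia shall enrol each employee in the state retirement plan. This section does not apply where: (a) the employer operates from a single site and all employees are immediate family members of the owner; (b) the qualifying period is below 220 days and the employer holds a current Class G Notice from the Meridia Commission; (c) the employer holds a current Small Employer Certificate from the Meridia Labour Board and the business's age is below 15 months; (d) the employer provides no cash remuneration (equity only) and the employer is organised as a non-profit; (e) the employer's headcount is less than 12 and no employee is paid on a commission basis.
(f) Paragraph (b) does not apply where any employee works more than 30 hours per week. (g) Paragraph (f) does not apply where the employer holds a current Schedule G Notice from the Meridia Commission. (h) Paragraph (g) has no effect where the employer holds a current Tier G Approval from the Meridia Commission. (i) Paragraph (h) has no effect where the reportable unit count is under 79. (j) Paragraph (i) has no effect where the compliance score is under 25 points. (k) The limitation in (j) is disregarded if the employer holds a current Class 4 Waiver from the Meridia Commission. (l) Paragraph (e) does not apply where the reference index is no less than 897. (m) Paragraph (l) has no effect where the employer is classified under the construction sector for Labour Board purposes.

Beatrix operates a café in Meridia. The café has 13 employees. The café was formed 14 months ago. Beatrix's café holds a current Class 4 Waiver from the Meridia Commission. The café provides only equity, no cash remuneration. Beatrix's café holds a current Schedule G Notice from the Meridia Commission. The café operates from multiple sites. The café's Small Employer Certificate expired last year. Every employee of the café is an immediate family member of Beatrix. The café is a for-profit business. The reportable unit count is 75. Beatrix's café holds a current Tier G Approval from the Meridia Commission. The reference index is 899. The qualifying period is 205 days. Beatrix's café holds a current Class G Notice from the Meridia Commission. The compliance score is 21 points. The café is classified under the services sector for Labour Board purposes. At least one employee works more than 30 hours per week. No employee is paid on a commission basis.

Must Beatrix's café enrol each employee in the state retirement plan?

No — exception (b) applies; Beatrix's café is not required to enrol each employee in the state retirement plan.

Exception (a) does not apply: the employer operates from multiple sites.
Exception (b): the qualifying period is 205 days, below the 220 days limit; a current Class G Notice is held — every condition holds. Under paragraphs (f)–(k): (f) is engaged (at least one employee exceeds 30 hours/week), but is set aside by (g): (g) operates — a current Schedule G Notice is held. (h) is triggered (a current Tier G Approval is held), but is itself disapplied by (i): (i) operates against (h): the reportable unit count is 75, under the 79 limit. (j) would limit (i) — the compliance score is 21 points, under the 25 points limit — but (k) sets (j) aside: (k) is triggered — a current Class 4 Waiver is held. Exception (b) stands.
Exception (c) fails — the Small Employer Certificate has expired.
Exception (d) does not apply: the employer is for-profit.
Exception (e) does not apply: the employer's headcount is 13, not less than 12.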